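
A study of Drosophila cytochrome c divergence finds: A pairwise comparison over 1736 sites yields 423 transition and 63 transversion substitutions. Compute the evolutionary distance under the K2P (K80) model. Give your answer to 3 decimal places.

P = 423/1736 ≈ 0.243664 and Q = 63/1736 ≈ 0.03629.
Under the Kimura two-parameter model, d = −½ ln(1 − 2P − Q) − ¼ ln(1 − 2Q).
1 − 2P − Q = 0.476382, giving −½ ln(0.476382) = 0.370768.
1 − 2Q = 0.92742, giving −¼ ln(0.92742) = 0.018837.
d = 0.370768 + 0.018837 = 0.389605.

0.390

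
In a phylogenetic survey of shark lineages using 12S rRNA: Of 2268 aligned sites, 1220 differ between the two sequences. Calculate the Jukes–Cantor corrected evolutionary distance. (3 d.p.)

p = 1220/2268 ≈ 0.537919.
d = −(3/4) ln(1 − 4p/3) = −0.75 ln(1 − 0.717225) = −0.75 ln(0.282775)
  = −0.75 × (-1.263104) = 0.947328 substitutions/site.

0.947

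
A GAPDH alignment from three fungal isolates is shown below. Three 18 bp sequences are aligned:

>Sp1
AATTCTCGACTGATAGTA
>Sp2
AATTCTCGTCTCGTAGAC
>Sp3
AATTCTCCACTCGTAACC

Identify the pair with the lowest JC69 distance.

Sp2 and Sp3

Sp1–Sp2: 5/18 differ, p = 0.278, d = 0.347.
Sp1–Sp3: 6/18 differ, p = 0.333, d = 0.441.
Sp2–Sp3: 4/18 differ, p = 0.222, d = 0.264.
The smallest distance is between Sp2 and Sp3.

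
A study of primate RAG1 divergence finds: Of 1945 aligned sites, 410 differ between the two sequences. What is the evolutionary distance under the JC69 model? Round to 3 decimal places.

p = 410/1945 ≈ 0.210797.
d = −(3/4) ln(1 − 4p/3) = −0.75 ln(1 − 0.281063) = −0.75 ln(0.718937)
  = −0.75 × (-0.329982) = 0.247487 substitutions/site.

0.247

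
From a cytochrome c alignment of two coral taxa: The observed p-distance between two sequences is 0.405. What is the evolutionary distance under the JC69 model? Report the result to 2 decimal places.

d = −(3/4) ln(1 − 4p/3) = −0.75 ln(1 − 0.54) = −0.75 ln(0.46)
  = −0.75 × (-0.776529) = 0.582397 substitutions/site.

0.58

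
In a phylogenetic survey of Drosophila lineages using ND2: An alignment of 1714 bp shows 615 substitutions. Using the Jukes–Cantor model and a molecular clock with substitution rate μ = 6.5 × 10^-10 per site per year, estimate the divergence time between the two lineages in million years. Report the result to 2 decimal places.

375.51

p = 615/1714 ≈ 0.35881.
d = −(3/4) ln(1 − 4p/3) = −0.75 ln(1 − 0.478413) = −0.75 ln(0.521587)
  = −0.75 × (-0.650879) = 0.488159 substitutions/site.
Under a molecular clock d = 2μt, so t = d/(2μ) = 0.488159 / (2 × 6.5 × 10^-10) = 375.51 million years.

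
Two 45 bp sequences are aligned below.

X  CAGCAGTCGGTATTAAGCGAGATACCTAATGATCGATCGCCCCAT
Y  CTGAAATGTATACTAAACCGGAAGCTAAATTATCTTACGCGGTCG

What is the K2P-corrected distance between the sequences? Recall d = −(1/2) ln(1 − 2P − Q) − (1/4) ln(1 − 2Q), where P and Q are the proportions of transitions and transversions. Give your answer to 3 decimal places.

Of 45 sites, 8 differences are transitions and 15 are transversions, so P = 8/45 ≈ 0.177778 and Q = 15/45 ≈ 0.333333.
Under the Kimura two-parameter model, d = −½ ln(1 − 2P − Q) − ¼ ln(1 − 2Q).
1 − 2P − Q = 0.311111, giving −½ ln(0.311111) = 0.583803.
1 − 2Q = 0.333334, giving −¼ ln(0.333334) = 0.274653.
d = 0.583803 + 0.274653 = 0.858456.

0.858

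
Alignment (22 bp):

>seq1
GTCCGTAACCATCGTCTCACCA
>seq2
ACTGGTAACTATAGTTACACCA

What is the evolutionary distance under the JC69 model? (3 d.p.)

The sequences differ at 8 of 22 sites (1, 2, 3, 4, 10, 13, 16, 17), so p = 8/22 ≈ 0.363636.
d = −(3/4) ln(1 − 4p/3) = −0.75 ln(1 − 0.484848) = −0.75 ln(0.515152)
  = −0.75 × (-0.663293) = 0.497470 substitutions/site.

0.497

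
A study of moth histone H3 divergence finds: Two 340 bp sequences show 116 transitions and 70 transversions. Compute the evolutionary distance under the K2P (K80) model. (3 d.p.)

1.228

P = 116/340 ≈ 0.341176 and Q = 70/340 ≈ 0.205882.
Under the Kimura two-parameter model, d = −½ ln(1 − 2P − Q) − ¼ ln(1 − 2Q).
1 − 2P − Q = 0.111766, giving −½ ln(0.111766) = 1.095674.
1 − 2Q = 0.588236, giving −¼ ln(0.588236) = 0.132657.
d = 1.095674 + 0.132657 = 1.228331.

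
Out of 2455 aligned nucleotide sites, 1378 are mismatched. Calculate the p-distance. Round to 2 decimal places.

p = 1378/2455 = 0.561303… ≈ 0.56 (to 2 d.p.).

0.56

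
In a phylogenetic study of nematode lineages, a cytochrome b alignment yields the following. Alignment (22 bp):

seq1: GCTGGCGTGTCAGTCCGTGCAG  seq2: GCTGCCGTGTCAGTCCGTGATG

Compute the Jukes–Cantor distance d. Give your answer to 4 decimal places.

The sequences differ at 3 of 22 sites (5, 20, 21), so p = 3/22 ≈ 0.136364.
d = −(3/4) ln(1 − 4p/3) = −0.75 ln(1 − 0.181819) = −0.75 ln(0.818181)
  = −0.75 × (-0.200672) = 0.150504 substitutions/site.

0.1505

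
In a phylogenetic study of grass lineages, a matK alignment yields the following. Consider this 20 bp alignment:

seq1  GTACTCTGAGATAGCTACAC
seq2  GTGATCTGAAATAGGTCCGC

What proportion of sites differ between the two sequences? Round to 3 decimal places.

0.300

The sequences differ at 6 of 20 positions (sites 3, 4, 10, 15, 17, 19).
p = 6/20 = 0.300.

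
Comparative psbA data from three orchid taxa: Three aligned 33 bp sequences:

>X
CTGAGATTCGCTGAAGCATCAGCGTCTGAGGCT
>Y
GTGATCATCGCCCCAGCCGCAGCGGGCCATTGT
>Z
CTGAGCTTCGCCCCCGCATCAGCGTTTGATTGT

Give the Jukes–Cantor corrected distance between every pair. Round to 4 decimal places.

d(X,Y) = 0.7798, d(X,Z) = 0.3390, d(Y,Z) = 0.3882

X–Y: 16/33 sites differ → p ≈ 0.484848, d = −0.75 ln(1 − 0.646464) = 0.779827 ≈ 0.7798.
X–Z: 9/33 sites differ → p ≈ 0.272727, d = −0.75 ln(1 − 0.363636) = 0.338988 ≈ 0.3390.
Y–Z: 10/33 sites differ → p ≈ 0.30303, d = −0.75 ln(1 − 0.40404) = 0.388186 ≈ 0.3882.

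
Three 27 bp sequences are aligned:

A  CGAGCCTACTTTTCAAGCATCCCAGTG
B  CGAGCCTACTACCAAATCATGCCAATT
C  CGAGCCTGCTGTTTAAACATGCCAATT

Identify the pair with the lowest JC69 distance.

A–B: 8/27 differ, p = 0.296, d = 0.377.
A–C: 7/27 differ, p = 0.259, d = 0.318.
B–C: 6/27 differ, p = 0.222, d = 0.264.
The smallest distance is between B and C.

B and C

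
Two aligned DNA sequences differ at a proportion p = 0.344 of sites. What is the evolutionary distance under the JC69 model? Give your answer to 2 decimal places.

d = −(3/4) ln(1 − 4p/3) = −0.75 ln(1 − 0.458667) = −0.75 ln(0.541333)
  = −0.75 × (-0.613721) = 0.460291 substitutions/site.

0.46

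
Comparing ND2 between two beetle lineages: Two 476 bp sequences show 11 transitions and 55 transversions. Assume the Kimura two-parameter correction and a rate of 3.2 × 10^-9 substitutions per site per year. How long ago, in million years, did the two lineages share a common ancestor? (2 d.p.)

P = 11/476 ≈ 0.023109 and Q = 55/476 ≈ 0.115546.
Under the Kimura two-parameter model, d = −½ ln(1 − 2P − Q) − ¼ ln(1 − 2Q).
1 − 2P − Q = 0.838236, giving −½ ln(0.838236) = 0.088228.
1 − 2Q = 0.768908, giving −¼ ln(0.768908) = 0.065696.
d = 0.088228 + 0.065696 = 0.153924.
Under a molecular clock d = 2μt, so t = d/(2μ) = 0.153924 / (2 × 3.2 × 10^-9) = 24.05 million years.

24.05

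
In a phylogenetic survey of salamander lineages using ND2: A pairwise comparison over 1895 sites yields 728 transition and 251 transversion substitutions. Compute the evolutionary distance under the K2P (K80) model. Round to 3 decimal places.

1.232

P = 728/1895 ≈ 0.384169 and Q = 251/1895 ≈ 0.132454.
Under the Kimura two-parameter model, d = −½ ln(1 − 2P − Q) − ¼ ln(1 − 2Q).
1 − 2P − Q = 0.099208, giving −½ ln(0.099208) = 1.155268.
1 − 2Q = 0.735092, giving −¼ ln(0.735092) = 0.076940.
d = 1.155268 + 0.076940 = 1.232208.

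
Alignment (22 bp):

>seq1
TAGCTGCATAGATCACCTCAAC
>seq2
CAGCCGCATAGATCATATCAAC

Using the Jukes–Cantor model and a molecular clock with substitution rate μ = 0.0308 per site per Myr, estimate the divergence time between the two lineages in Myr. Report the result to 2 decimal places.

3.38

The sequences differ at 4 of 22 sites (1, 5, 16, 17), so p = 4/22 ≈ 0.181818.
d = −(3/4) ln(1 − 4p/3) = −0.75 ln(1 − 0.242424) = −0.75 ln(0.757576)
  = −0.75 × (-0.277631) = 0.208223 substitutions/site.
Under a molecular clock d = 2μt, so t = d/(2μ) = 0.208223 / (2 × 0.0308) = 3.38 Myr.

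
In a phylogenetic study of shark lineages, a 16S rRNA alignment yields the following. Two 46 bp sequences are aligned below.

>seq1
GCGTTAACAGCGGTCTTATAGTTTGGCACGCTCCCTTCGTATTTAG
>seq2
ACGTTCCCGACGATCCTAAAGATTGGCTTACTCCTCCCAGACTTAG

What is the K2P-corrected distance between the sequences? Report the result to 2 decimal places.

Of 46 sites, 12 differences are transitions and 6 are transversions, so P = 12/46 ≈ 0.26087 and Q = 6/46 ≈ 0.130435.
Under the Kimura two-parameter model, d = −½ ln(1 − 2P − Q) − ¼ ln(1 − 2Q).
1 − 2P − Q = 0.347825, giving −½ ln(0.347825) = 0.528028.
1 − 2Q = 0.73913, giving −¼ ln(0.73913) = 0.075570.
d = 0.528028 + 0.075570 = 0.603598.

0.60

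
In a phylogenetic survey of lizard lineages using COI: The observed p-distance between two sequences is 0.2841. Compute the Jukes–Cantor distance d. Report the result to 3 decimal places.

d = −(3/4) ln(1 − 4p/3) = −0.75 ln(1 − 0.3788) = −0.75 ln(0.6212)
  = −0.75 × (-0.476102) = 0.357077 substitutions/site.

0.357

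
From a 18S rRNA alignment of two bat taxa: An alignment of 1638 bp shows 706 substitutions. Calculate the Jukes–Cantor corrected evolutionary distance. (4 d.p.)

0.6412

p = 706/1638 ≈ 0.431013.
d = −(3/4) ln(1 − 4p/3) = −0.75 ln(1 − 0.574684) = −0.75 ln(0.425316)
  = −0.75 × (-0.854923) = 0.641192 substitutions/site.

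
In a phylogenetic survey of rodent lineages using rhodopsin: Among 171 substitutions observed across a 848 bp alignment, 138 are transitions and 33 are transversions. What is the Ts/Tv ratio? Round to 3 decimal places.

R = 138/33 = 4.181818… ≈ 4.182 (to 3 d.p.).

4.182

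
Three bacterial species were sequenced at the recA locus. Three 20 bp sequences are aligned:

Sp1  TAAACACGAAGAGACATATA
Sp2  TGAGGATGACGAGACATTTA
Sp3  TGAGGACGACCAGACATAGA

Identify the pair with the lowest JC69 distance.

Sp2 and Sp3

Sp1–Sp2: 6/20 differ, p = 0.300, d = 0.383.
Sp1–Sp3: 6/20 differ, p = 0.300, d = 0.383.
Sp2–Sp3: 4/20 differ, p = 0.200, d = 0.233.
The smallest distance is between Sp2 and Sp3.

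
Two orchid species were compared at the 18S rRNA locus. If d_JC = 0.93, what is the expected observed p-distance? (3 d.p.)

0.533

p = (3/4)(1 − e^(−4d/3)) = 0.75 × (1 − e^(-1.24)) = 0.75 × (1 − 0.289384) = 0.532962.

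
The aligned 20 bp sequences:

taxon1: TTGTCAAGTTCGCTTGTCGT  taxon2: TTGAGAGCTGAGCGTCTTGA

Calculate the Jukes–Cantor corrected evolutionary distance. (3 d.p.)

0.824

The sequences differ at 10 of 20 sites (4, 5, 7, 8, 10, 11, 14, 16, 18, 20), so p = 10/20 = 0.5.
d = −(3/4) ln(1 − 4p/3) = −0.75 ln(1 − 0.666667) = −0.75 ln(0.333333)
  = −0.75 × (-1.098613) = 0.823960 substitutions/site.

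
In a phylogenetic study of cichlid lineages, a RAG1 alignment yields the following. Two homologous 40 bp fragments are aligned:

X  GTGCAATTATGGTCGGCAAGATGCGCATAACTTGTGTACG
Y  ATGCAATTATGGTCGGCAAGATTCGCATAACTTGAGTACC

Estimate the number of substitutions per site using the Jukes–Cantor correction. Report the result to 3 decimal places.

0.107

The sequences differ at 4 of 40 sites (1, 23, 35, 40), so p = 4/40 = 0.1.
d = −(3/4) ln(1 − 4p/3) = −0.75 ln(1 − 0.133333) = −0.75 ln(0.866667)
  = −0.75 × (-0.143100) = 0.107325 substitutions/site.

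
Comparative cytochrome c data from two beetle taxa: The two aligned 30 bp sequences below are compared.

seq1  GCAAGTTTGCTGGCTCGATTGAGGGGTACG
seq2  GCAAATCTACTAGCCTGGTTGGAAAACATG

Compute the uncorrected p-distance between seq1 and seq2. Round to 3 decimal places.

0.467

The sequences differ at 14 of 30 positions.
p = 14/30 = 0.466666… ≈ 0.467 (to 3 d.p.).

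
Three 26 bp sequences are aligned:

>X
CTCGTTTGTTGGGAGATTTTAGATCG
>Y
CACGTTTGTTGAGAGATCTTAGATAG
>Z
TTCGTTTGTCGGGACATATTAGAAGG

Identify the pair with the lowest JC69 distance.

X and Y

X–Y: 4/26 differ, p = 0.154, d = 0.172.
X–Z: 6/26 differ, p = 0.231, d = 0.276.
Y–Z: 8/26 differ, p = 0.308, d = 0.396.
The smallest distance is between X and Y.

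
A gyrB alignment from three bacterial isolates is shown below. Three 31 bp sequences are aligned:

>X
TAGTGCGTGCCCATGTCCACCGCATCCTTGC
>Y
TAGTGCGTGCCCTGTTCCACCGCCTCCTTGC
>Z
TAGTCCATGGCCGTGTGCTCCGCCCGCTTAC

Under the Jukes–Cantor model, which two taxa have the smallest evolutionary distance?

X–Y: 4/31 differ, p = 0.129, d = 0.142.
X–Z: 10/31 differ, p = 0.323, d = 0.422.
Y–Z: 11/31 differ, p = 0.355, d = 0.481.
The smallest distance is between X and Y.

X and Y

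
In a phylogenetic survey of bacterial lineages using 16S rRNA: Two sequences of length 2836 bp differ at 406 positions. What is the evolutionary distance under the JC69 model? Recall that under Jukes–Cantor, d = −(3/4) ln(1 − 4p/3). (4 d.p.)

p = 406/2836 ≈ 0.143159.
d = −(3/4) ln(1 − 4p/3) = −0.75 ln(1 − 0.190879) = −0.75 ln(0.809121)
  = −0.75 × (-0.211807) = 0.158855 substitutions/site.

0.1589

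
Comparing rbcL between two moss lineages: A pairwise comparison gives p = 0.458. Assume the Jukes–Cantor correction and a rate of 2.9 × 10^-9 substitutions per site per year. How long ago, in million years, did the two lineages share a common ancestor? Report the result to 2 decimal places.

d = −(3/4) ln(1 − 4p/3) = −0.75 ln(1 − 0.610667) = −0.75 ln(0.389333)
  = −0.75 × (-0.943320) = 0.707490 substitutions/site.
Under a molecular clock d = 2μt, so t = d/(2μ) = 0.707490 / (2 × 2.9 × 10^-9) = 121.98 million years.

121.98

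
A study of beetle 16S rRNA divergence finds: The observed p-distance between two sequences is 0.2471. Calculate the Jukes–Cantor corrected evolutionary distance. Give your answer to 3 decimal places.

0.300

d = −(3/4) ln(1 − 4p/3) = −0.75 ln(1 − 0.329467) = −0.75 ln(0.670533)
  = −0.75 × (-0.399682) = 0.299762 substitutions/site.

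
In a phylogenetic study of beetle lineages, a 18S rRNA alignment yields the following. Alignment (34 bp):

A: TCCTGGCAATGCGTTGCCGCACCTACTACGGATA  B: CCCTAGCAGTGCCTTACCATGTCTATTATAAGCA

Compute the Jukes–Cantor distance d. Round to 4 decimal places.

0.6655

The sequences differ at 15 of 34 sites, so p = 15/34 ≈ 0.441176.
d = −(3/4) ln(1 − 4p/3) = −0.75 ln(1 − 0.588235) = −0.75 ln(0.411765)
  = −0.75 × (-0.887302) = 0.665477 substitutions/site.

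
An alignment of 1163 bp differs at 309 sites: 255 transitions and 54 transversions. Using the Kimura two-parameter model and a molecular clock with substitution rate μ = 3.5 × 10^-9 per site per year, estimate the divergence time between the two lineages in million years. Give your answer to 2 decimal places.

P = 255/1163 ≈ 0.219261 and Q = 54/1163 ≈ 0.046432.
Under the Kimura two-parameter model, d = −½ ln(1 − 2P − Q) − ¼ ln(1 − 2Q).
1 − 2P − Q = 0.515046, giving −½ ln(0.515046) = 0.331750.
1 − 2Q = 0.907136, giving −¼ ln(0.907136) = 0.024366.
d = 0.331750 + 0.024366 = 0.356116.
Under a molecular clock d = 2μt, so t = d/(2μ) = 0.356116 / (2 × 3.5 × 10^-9) = 50.87 million years.

50.87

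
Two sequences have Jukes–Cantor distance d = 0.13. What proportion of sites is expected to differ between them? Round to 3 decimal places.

0.119

p = (3/4)(1 − e^(−4d/3)) = 0.75 × (1 − e^(-0.173333)) = 0.75 × (1 − 0.840858) = 0.119357.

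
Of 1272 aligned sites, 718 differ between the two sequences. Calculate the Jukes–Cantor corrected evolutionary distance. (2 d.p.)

1.05

p = 718/1272 ≈ 0.564465.
d = −(3/4) ln(1 − 4p/3) = −0.75 ln(1 − 0.75262) = −0.75 ln(0.24738)
  = −0.75 × (-1.396830) = 1.047623 substitutions/site.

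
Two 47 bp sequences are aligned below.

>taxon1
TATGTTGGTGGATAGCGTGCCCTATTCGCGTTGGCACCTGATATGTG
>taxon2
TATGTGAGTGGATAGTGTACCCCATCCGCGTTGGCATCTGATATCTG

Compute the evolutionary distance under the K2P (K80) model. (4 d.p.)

Of 47 sites, 6 differences are transitions and 2 are transversions, so P = 6/47 ≈ 0.12766 and Q = 2/47 ≈ 0.042553.
Under the Kimura two-parameter model, d = −½ ln(1 − 2P − Q) − ¼ ln(1 − 2Q).
1 − 2P − Q = 0.702127, giving −½ ln(0.702127) = 0.176820.
1 − 2Q = 0.914894, giving −¼ ln(0.914894) = 0.022237.
d = 0.176820 + 0.022237 = 0.199057.

0.1991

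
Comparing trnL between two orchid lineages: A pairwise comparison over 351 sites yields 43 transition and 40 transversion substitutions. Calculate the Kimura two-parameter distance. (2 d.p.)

P = 43/351 ≈ 0.122507 and Q = 40/351 ≈ 0.11396.
Under the Kimura two-parameter model, d = −½ ln(1 − 2P − Q) − ¼ ln(1 − 2Q).
1 − 2P − Q = 0.641026, giving −½ ln(0.641026) = 0.222343.
1 − 2Q = 0.77208, giving −¼ ln(0.77208) = 0.064667.
d = 0.222343 + 0.064667 = 0.287010.

0.29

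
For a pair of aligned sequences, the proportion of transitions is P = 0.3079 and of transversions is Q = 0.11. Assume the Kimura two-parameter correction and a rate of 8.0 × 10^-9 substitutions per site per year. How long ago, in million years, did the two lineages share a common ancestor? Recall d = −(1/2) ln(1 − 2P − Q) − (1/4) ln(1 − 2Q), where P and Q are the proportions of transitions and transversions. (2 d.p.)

Under the Kimura two-parameter model, d = −½ ln(1 − 2P − Q) − ¼ ln(1 − 2Q).
1 − 2P − Q = 0.2742, giving −½ ln(0.2742) = 0.646949.
1 − 2Q = 0.78, giving −¼ ln(0.78) = 0.062115.
d = 0.646949 + 0.062115 = 0.709064.
Under a molecular clock d = 2μt, so t = d/(2μ) = 0.709064 / (2 × 8.0 × 10^-9) = 44.32 million years.

44.32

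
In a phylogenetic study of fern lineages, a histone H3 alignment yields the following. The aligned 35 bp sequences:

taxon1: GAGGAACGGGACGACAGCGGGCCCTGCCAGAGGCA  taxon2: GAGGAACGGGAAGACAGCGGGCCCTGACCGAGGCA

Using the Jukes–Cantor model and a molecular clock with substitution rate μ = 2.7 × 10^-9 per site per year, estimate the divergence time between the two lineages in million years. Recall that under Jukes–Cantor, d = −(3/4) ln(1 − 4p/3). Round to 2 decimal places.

The sequences differ at 3 of 35 sites (12, 27, 29), so p = 3/35 ≈ 0.085714.
d = −(3/4) ln(1 − 4p/3) = −0.75 ln(1 − 0.114285) = −0.75 ln(0.885715)
  = −0.75 × (-0.121360) = 0.091020 substitutions/site.
Under a molecular clock d = 2μt, so t = d/(2μ) = 0.091020 / (2 × 2.7 × 10^-9) = 16.86 million years.

16.86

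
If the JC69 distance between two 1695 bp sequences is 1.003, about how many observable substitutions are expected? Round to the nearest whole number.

Invert JC69: p = (3/4)(1 − e^(−4d/3)) = 0.75 × (1 − e^(-1.337333)) = 0.75 × (1 − 0.262545) = 0.553091.
Expected differing sites = pL ≈ 0.553091 × 1695 = 937.489245 ≈ 937.

937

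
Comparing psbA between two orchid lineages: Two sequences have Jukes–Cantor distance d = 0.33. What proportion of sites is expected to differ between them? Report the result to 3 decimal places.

p = (3/4)(1 − e^(−4d/3)) = 0.75 × (1 − e^(-0.44)) = 0.75 × (1 − 0.644036) = 0.266973.

0.267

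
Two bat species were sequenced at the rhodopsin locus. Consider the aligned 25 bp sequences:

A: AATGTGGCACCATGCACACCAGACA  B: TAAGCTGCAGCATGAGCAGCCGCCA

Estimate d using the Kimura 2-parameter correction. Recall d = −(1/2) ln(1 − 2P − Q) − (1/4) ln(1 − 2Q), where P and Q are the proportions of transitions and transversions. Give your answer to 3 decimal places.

Of 25 sites, 2 differences are transitions and 8 are transversions, so P = 2/25 = 0.08 and Q = 8/25 = 0.32.
Under the Kimura two-parameter model, d = −½ ln(1 − 2P − Q) − ¼ ln(1 − 2Q).
1 − 2P − Q = 0.52, giving −½ ln(0.52) = 0.326963.
1 − 2Q = 0.36, giving −¼ ln(0.36) = 0.255413.
d = 0.326963 + 0.255413 = 0.582376.

0.582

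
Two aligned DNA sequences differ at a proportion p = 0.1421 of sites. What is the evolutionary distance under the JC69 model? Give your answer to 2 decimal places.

0.16

d = −(3/4) ln(1 − 4p/3) = −0.75 ln(1 − 0.189467) = −0.75 ln(0.810533)
  = −0.75 × (-0.210063) = 0.157547 substitutions/site.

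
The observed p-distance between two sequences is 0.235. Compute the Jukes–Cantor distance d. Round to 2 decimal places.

0.28

d = −(3/4) ln(1 − 4p/3) = −0.75 ln(1 − 0.313333) = −0.75 ln(0.686667)
  = −0.75 × (-0.375906) = 0.281930 substitutions/site.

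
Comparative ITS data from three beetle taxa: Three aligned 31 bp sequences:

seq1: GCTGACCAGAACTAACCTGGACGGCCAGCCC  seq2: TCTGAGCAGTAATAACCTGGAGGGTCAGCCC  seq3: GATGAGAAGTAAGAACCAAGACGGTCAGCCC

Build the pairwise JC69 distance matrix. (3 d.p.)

d(seq1,seq2) = 0.224, d(seq1,seq3) = 0.367, d(seq2,seq3) = 0.269

seq1–seq2: 6/31 sites differ → p ≈ 0.193548, d = −0.75 ln(1 − 0.258064) = 0.223869 ≈ 0.224.
seq1–seq3: 9/31 sites differ → p ≈ 0.290323, d = −0.75 ln(1 − 0.387097) = 0.367161 ≈ 0.367.
seq2–seq3: 7/31 sites differ → p ≈ 0.225806, d = −0.75 ln(1 − 0.301075) = 0.268659 ≈ 0.269.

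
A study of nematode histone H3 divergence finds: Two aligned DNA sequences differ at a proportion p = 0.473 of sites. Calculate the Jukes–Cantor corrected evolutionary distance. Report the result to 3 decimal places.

d = −(3/4) ln(1 − 4p/3) = −0.75 ln(1 − 0.630667) = −0.75 ln(0.369333)
  = −0.75 × (-0.996057) = 0.747043 substitutions/site.

0.747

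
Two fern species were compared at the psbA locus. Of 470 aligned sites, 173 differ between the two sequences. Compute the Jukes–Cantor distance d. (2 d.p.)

0.51

p = 173/470 ≈ 0.368085.
d = −(3/4) ln(1 − 4p/3) = −0.75 ln(1 − 0.49078) = −0.75 ln(0.50922)
  = −0.75 × (-0.674875) = 0.506156 substitutions/site.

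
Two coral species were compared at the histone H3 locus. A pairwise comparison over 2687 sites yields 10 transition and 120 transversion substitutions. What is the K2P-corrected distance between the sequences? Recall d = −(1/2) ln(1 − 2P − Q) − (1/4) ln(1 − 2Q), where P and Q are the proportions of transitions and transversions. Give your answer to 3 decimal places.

0.050

P = 10/2687 ≈ 0.003722 and Q = 120/2687 ≈ 0.044659.
Under the Kimura two-parameter model, d = −½ ln(1 − 2P − Q) − ¼ ln(1 − 2Q).
1 − 2P − Q = 0.947897, giving −½ ln(0.947897) = 0.026755.
1 − 2Q = 0.910682, giving −¼ ln(0.910682) = 0.023390.
d = 0.026755 + 0.023390 = 0.050145.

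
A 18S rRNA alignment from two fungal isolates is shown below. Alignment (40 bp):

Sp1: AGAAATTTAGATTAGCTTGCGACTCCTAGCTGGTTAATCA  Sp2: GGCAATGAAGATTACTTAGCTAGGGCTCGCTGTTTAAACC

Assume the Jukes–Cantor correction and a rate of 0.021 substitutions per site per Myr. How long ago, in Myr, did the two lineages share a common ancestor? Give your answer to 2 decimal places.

12.38

The sequences differ at 15 of 40 sites, so p = 15/40 = 0.375.
d = −(3/4) ln(1 − 4p/3) = −0.75 ln(1 − 0.5) = −0.75 ln(0.5)
  = −0.75 × (-0.693147) = 0.519860 substitutions/site.
Under a molecular clock d = 2μt, so t = d/(2μ) = 0.519860 / (2 × 0.021) = 12.38 Myr.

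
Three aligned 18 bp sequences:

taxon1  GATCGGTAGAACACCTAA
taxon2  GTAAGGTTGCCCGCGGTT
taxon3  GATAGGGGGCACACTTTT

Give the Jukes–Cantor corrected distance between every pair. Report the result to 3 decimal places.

d(taxon1,taxon2) = 1.265, d(taxon1,taxon3) = 0.548, d(taxon2,taxon3) = 0.673

taxon1–taxon2: 11/18 sites differ → p ≈ 0.611111, d = −0.75 ln(1 − 0.814815) = 1.264800 ≈ 1.265.
taxon1–taxon3: 7/18 sites differ → p ≈ 0.388889, d = −0.75 ln(1 − 0.518519) = 0.548166 ≈ 0.548.
taxon2–taxon3: 8/18 sites differ → p ≈ 0.444444, d = −0.75 ln(1 − 0.592592) = 0.673455 ≈ 0.673.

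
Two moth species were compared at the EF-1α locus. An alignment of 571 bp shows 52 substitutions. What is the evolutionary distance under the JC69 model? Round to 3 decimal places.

p = 52/571 ≈ 0.091068.
d = −(3/4) ln(1 − 4p/3) = −0.75 ln(1 − 0.121424) = −0.75 ln(0.878576)
  = −0.75 × (-0.129453) = 0.097090 substitutions/site.

0.097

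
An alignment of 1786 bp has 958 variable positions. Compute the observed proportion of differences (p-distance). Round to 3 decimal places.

p = 958/1786 = 0.536394… ≈ 0.536 (to 3 d.p.).

0.536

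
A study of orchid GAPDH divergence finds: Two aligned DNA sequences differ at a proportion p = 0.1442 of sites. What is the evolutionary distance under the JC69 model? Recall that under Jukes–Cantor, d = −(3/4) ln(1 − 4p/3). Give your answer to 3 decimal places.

0.160

d = −(3/4) ln(1 − 4p/3) = −0.75 ln(1 − 0.192267) = −0.75 ln(0.807733)
  = −0.75 × (-0.213524) = 0.160143 substitutions/site.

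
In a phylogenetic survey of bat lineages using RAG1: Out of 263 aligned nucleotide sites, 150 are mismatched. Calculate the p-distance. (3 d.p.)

p = 150/263 = 0.570342… ≈ 0.570 (to 3 d.p.).

0.570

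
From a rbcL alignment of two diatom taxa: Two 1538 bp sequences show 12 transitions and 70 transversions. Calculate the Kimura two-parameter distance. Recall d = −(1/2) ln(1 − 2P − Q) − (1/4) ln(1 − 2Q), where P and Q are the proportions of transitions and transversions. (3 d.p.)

0.055

P = 12/1538 ≈ 0.007802 and Q = 70/1538 ≈ 0.045514.
Under the Kimura two-parameter model, d = −½ ln(1 − 2P − Q) − ¼ ln(1 − 2Q).
1 − 2P − Q = 0.938882, giving −½ ln(0.938882) = 0.031533.
1 − 2Q = 0.908972, giving −¼ ln(0.908972) = 0.023860.
d = 0.031533 + 0.023860 = 0.055393.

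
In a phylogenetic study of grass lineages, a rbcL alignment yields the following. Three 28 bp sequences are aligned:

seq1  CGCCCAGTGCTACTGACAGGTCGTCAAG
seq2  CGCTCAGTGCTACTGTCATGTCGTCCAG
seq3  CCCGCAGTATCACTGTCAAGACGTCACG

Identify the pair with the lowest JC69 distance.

seq1 and seq2

seq1–seq2: 4/28 differ, p = 0.143, d = 0.158.
seq1–seq3: 9/28 differ, p = 0.321, d = 0.420.
seq2–seq3: 9/28 differ, p = 0.321, d = 0.420.
The smallest distance is between seq1 and seq2.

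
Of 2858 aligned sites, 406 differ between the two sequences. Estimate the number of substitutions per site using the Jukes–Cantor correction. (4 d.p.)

0.1575

p = 406/2858 ≈ 0.142057.
d = −(3/4) ln(1 − 4p/3) = −0.75 ln(1 − 0.189409) = −0.75 ln(0.810591)
  = −0.75 × (-0.209992) = 0.157494 substitutions/site.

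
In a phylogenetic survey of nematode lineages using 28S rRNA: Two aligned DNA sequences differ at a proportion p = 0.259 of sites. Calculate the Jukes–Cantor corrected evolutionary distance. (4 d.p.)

0.3177

d = −(3/4) ln(1 − 4p/3) = −0.75 ln(1 − 0.345333) = −0.75 ln(0.654667)
  = −0.75 × (-0.423629) = 0.317722 substitutions/site.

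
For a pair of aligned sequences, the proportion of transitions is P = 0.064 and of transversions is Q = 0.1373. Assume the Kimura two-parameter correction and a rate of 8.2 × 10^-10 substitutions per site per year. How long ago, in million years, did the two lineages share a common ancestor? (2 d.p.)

Under the Kimura two-parameter model, d = −½ ln(1 − 2P − Q) − ¼ ln(1 − 2Q).
1 − 2P − Q = 0.7347, giving −½ ln(0.7347) = 0.154147.
1 − 2Q = 0.7254, giving −¼ ln(0.7254) = 0.080258.
d = 0.154147 + 0.080258 = 0.234405.
Under a molecular clock d = 2μt, so t = d/(2μ) = 0.234405 / (2 × 8.2 × 10^-10) = 142.93 million years.

142.93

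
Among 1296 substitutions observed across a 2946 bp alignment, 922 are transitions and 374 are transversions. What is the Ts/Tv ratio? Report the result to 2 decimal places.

R = 922/374 = 2.465240… ≈ 2.47 (to 2 d.p.).

2.47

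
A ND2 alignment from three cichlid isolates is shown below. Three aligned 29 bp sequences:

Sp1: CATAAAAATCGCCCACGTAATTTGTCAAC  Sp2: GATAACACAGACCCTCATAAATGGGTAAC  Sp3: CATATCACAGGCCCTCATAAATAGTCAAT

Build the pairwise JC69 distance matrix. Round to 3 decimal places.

Sp1–Sp2: 12/29 sites differ → p ≈ 0.413793, d = −0.75 ln(1 − 0.551724) = 0.601760 ≈ 0.602.
Sp1–Sp3: 10/29 sites differ → p ≈ 0.344828, d = −0.75 ln(1 − 0.459771) = 0.461822 ≈ 0.462.
Sp2–Sp3: 7/29 sites differ → p ≈ 0.241379, d = −0.75 ln(1 − 0.321839) = 0.291278 ≈ 0.291.

d(Sp1,Sp2) = 0.602, d(Sp1,Sp3) = 0.462, d(Sp2,Sp3) = 0.291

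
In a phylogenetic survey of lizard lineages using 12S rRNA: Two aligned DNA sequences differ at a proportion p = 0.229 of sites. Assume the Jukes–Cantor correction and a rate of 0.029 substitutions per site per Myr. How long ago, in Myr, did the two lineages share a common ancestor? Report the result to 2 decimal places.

d = −(3/4) ln(1 − 4p/3) = −0.75 ln(1 − 0.305333) = −0.75 ln(0.694667)
  = −0.75 × (-0.364323) = 0.273242 substitutions/site.
Under a molecular clock d = 2μt, so t = d/(2μ) = 0.273242 / (2 × 0.029) = 4.71 Myr.

4.71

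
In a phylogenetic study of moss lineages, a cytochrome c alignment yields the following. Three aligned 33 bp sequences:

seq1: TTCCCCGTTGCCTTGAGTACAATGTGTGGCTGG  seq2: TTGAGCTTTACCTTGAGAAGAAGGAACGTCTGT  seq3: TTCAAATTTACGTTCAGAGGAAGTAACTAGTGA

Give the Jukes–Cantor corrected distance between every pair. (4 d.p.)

seq1–seq2: 13/33 sites differ → p ≈ 0.393939, d = −0.75 ln(1 − 0.525252) = 0.558728 ≈ 0.5587.
seq1–seq3: 19/33 sites differ → p ≈ 0.575758, d = −0.75 ln(1 − 0.767677) = 1.094720 ≈ 1.0947.
seq2–seq3: 11/33 sites differ → p ≈ 0.333333, d = −0.75 ln(1 − 0.444444) = 0.440839 ≈ 0.4408.

d(seq1,seq2) = 0.5587, d(seq1,seq3) = 1.0947, d(seq2,seq3) = 0.4408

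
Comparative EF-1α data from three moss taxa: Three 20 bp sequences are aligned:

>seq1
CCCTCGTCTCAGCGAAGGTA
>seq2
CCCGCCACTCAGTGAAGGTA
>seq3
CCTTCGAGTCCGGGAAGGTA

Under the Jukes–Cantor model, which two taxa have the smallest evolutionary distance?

seq1–seq2: 4/20 differ, p = 0.200, d = 0.233.
seq1–seq3: 5/20 differ, p = 0.250, d = 0.304.
seq2–seq3: 6/20 differ, p = 0.300, d = 0.383.
The smallest distance is between seq1 and seq2.

seq1 and seq2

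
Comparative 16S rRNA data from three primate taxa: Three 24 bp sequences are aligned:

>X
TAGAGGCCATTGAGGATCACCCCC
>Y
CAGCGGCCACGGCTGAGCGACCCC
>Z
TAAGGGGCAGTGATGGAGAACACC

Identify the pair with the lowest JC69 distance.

X–Y: 9/24 differ, p = 0.375, d = 0.520.
X–Z: 10/24 differ, p = 0.417, d = 0.608.
Y–Z: 12/24 differ, p = 0.500, d = 0.824.
The smallest distance is between X and Y.

X and Y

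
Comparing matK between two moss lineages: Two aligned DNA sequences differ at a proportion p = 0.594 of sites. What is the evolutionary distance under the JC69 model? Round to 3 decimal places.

1.178

d = −(3/4) ln(1 − 4p/3) = −0.75 ln(1 − 0.792) = −0.75 ln(0.208)
  = −0.75 × (-1.570217) = 1.177663 substitutions/site.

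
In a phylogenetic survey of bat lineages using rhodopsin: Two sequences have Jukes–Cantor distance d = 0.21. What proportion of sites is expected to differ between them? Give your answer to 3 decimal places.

0.183

p = (3/4)(1 − e^(−4d/3)) = 0.75 × (1 − e^(-0.28)) = 0.75 × (1 − 0.755784) = 0.183162.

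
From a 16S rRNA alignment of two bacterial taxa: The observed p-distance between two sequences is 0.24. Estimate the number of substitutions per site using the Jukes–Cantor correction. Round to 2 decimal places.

0.29

d = −(3/4) ln(1 − 4p/3) = −0.75 ln(1 − 0.32) = −0.75 ln(0.68)
  = −0.75 × (-0.385662) = 0.289247 substitutions/site.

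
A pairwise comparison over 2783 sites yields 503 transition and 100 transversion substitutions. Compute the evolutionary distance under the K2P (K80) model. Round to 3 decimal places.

P = 503/2783 ≈ 0.18074 and Q = 100/2783 ≈ 0.035932.
Under the Kimura two-parameter model, d = −½ ln(1 − 2P − Q) − ¼ ln(1 − 2Q).
1 − 2P − Q = 0.602588, giving −½ ln(0.602588) = 0.253261.
1 − 2Q = 0.928136, giving −¼ ln(0.928136) = 0.018644.
d = 0.253261 + 0.018644 = 0.271905.

0.272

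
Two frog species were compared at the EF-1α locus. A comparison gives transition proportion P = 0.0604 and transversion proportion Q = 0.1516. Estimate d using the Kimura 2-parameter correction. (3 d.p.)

0.249

Under the Kimura two-parameter model, d = −½ ln(1 − 2P − Q) − ¼ ln(1 − 2Q).
1 − 2P − Q = 0.7276, giving −½ ln(0.7276) = 0.159002.
1 − 2Q = 0.6968, giving −¼ ln(0.6968) = 0.090314.
d = 0.159002 + 0.090314 = 0.249316.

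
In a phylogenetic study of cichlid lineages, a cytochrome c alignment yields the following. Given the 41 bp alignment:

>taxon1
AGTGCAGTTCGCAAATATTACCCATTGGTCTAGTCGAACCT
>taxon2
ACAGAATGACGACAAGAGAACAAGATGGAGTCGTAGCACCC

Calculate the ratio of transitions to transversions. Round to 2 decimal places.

Transitions are A↔G and C↔T; transversions are all other mismatches.
Transitions: 2. Transversions: 19.
R = 2/19 = 0.105263… ≈ 0.11 (to 2 d.p.).

0.11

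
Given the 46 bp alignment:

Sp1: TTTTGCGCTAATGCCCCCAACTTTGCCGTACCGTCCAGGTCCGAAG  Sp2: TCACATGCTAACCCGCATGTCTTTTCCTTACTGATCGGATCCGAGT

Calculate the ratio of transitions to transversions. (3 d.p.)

Transitions are A↔G and C↔T; transversions are all other mismatches.
Transitions: 12. Transversions: 9.
R = 12/9 = 1.333333… ≈ 1.333 (to 3 d.p.).

1.333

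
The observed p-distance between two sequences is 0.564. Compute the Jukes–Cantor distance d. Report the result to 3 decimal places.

d = −(3/4) ln(1 − 4p/3) = −0.75 ln(1 − 0.752) = −0.75 ln(0.248)
  = −0.75 × (-1.394327) = 1.045745 substitutions/site.

1.046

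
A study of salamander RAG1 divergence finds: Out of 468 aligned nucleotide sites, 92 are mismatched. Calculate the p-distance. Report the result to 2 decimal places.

0.20

p = 92/468 = 0.196581… ≈ 0.20 (to 2 d.p.).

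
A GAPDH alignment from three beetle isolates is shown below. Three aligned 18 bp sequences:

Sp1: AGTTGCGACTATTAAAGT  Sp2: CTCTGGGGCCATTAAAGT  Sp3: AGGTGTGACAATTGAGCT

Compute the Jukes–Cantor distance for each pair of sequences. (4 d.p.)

d(Sp1,Sp2) = 0.4408, d(Sp1,Sp3) = 0.4408, d(Sp2,Sp3) = 0.8240

Sp1–Sp2: 6/18 sites differ → p ≈ 0.333333, d = −0.75 ln(1 − 0.444444) = 0.440839 ≈ 0.4408.
Sp1–Sp3: 6/18 sites differ → p ≈ 0.333333, d = −0.75 ln(1 − 0.444444) = 0.440839 ≈ 0.4408.
Sp2–Sp3: 9/18 sites differ → p = 0.5, d = −0.75 ln(1 − 0.666667) = 0.823960 ≈ 0.8240.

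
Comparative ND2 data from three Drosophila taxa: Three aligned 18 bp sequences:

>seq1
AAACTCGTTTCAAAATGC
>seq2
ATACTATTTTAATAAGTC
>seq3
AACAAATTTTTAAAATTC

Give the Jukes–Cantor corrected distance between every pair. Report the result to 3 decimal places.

seq1–seq2: 7/18 sites differ → p ≈ 0.388889, d = −0.75 ln(1 − 0.518519) = 0.548166 ≈ 0.548.
seq1–seq3: 7/18 sites differ → p ≈ 0.388889, d = −0.75 ln(1 − 0.518519) = 0.548166 ≈ 0.548.
seq2–seq3: 7/18 sites differ → p ≈ 0.388889, d = −0.75 ln(1 − 0.518519) = 0.548166 ≈ 0.548.

d(seq1,seq2) = 0.548, d(seq1,seq3) = 0.548, d(seq2,seq3) = 0.548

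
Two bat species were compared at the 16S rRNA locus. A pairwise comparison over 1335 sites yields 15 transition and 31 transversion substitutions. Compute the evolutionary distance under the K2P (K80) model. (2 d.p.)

0.04

P = 15/1335 ≈ 0.011236 and Q = 31/1335 ≈ 0.023221.
Under the Kimura two-parameter model, d = −½ ln(1 − 2P − Q) − ¼ ln(1 − 2Q).
1 − 2P − Q = 0.954307, giving −½ ln(0.954307) = 0.023385.
1 − 2Q = 0.953558, giving −¼ ln(0.953558) = 0.011889.
d = 0.023385 + 0.011889 = 0.035274.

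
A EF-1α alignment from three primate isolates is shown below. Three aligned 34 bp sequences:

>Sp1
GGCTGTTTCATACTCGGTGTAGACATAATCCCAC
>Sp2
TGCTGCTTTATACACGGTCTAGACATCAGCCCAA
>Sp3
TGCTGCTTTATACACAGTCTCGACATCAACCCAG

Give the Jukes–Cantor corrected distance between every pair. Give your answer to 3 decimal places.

Sp1–Sp2: 8/34 sites differ → p ≈ 0.235294, d = −0.75 ln(1 − 0.313725) = 0.282358 ≈ 0.282.
Sp1–Sp3: 10/34 sites differ → p ≈ 0.294118, d = −0.75 ln(1 − 0.392157) = 0.373379 ≈ 0.373.
Sp2–Sp3: 4/34 sites differ → p ≈ 0.117647, d = −0.75 ln(1 − 0.156863) = 0.127969 ≈ 0.128.

d(Sp1,Sp2) = 0.282, d(Sp1,Sp3) = 0.373, d(Sp2,Sp3) = 0.128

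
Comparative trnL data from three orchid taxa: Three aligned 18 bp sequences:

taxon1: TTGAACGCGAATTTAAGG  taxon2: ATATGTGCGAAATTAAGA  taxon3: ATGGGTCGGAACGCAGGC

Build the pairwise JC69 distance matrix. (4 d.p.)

taxon1–taxon2: 7/18 sites differ → p ≈ 0.388889, d = −0.75 ln(1 − 0.518519) = 0.548166 ≈ 0.5482.
taxon1–taxon3: 11/18 sites differ → p ≈ 0.611111, d = −0.75 ln(1 − 0.814815) = 1.264800 ≈ 1.2648.
taxon2–taxon3: 9/18 sites differ → p = 0.5, d = −0.75 ln(1 − 0.666667) = 0.823960 ≈ 0.8240.

d(taxon1,taxon2) = 0.5482, d(taxon1,taxon3) = 1.2648, d(taxon2,taxon3) = 0.8240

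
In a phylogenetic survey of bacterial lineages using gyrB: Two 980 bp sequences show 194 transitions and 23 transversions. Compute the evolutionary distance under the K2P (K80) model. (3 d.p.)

0.284

P = 194/980 ≈ 0.197959 and Q = 23/980 ≈ 0.023469.
Under the Kimura two-parameter model, d = −½ ln(1 − 2P − Q) − ¼ ln(1 − 2Q).
1 − 2P − Q = 0.580613, giving −½ ln(0.580613) = 0.271835.
1 − 2Q = 0.953062, giving −¼ ln(0.953062) = 0.012019.
d = 0.271835 + 0.012019 = 0.283854.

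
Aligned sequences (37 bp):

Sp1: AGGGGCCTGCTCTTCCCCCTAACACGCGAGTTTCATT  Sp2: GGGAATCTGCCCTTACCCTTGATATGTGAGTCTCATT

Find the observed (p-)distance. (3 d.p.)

0.324

The sequences differ at 12 of 37 positions.
p = 12/37 = 0.324324… ≈ 0.324 (to 3 d.p.).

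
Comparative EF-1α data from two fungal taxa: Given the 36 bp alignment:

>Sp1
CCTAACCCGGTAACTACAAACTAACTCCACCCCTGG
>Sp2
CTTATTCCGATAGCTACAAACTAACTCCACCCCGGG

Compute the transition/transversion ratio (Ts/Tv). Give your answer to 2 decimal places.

2.00

Transitions are A↔G and C↔T; transversions are all other mismatches.
Transitions: 4. Transversions: 2.
R = 4/2 = 2.00.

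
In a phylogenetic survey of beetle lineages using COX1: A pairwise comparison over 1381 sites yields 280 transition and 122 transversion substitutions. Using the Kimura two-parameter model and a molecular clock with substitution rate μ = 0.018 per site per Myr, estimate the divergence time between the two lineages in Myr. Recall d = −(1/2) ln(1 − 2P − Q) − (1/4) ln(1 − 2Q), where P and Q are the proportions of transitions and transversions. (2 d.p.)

10.81

P = 280/1381 ≈ 0.202752 and Q = 122/1381 ≈ 0.088342.
Under the Kimura two-parameter model, d = −½ ln(1 − 2P − Q) − ¼ ln(1 − 2Q).
1 − 2P − Q = 0.506154, giving −½ ln(0.506154) = 0.340457.
1 − 2Q = 0.823316, giving −¼ ln(0.823316) = 0.048604.
d = 0.340457 + 0.048604 = 0.389061.
Under a molecular clock d = 2μt, so t = d/(2μ) = 0.389061 / (2 × 0.018) = 10.81 Myr.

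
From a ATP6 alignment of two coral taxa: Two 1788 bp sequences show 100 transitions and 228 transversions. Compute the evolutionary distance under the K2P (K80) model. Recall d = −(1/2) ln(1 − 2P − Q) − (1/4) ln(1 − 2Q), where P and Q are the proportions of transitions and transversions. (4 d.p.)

P = 100/1788 ≈ 0.055928 and Q = 228/1788 ≈ 0.127517.
Under the Kimura two-parameter model, d = −½ ln(1 − 2P − Q) − ¼ ln(1 − 2Q).
1 − 2P − Q = 0.760627, giving −½ ln(0.760627) = 0.136806.
1 − 2Q = 0.744966, giving −¼ ln(0.744966) = 0.073604.
d = 0.136806 + 0.073604 = 0.210410.

0.2104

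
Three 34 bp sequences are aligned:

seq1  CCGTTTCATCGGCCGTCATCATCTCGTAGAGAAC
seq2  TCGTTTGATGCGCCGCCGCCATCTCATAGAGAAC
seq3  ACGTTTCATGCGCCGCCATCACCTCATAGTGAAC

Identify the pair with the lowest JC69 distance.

seq2 and seq3

seq1–seq2: 8/34 differ, p = 0.235, d = 0.282.
seq1–seq3: 7/34 differ, p = 0.206, d = 0.241.
seq2–seq3: 6/34 differ, p = 0.176, d = 0.201.
The smallest distance is between seq2 and seq3.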